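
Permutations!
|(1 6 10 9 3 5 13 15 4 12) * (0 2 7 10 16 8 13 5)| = |(0 2 7 10 9 3)(1 6 16 8 13 15 4 12)| = 24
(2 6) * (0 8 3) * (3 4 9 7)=(0 8 4 9 7 3)(2 6)=[8, 1, 6, 0, 9, 5, 2, 3, 4, 7]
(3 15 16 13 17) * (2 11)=(2 11)(3 15 16 13 17)=[0, 1, 11, 15, 4, 5, 6, 7, 8, 9, 10, 2, 12, 17, 14, 16, 13, 3]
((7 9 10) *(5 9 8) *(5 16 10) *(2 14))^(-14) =(7 16)(8 10) =[0, 1, 2, 3, 4, 5, 6, 16, 10, 9, 8, 11, 12, 13, 14, 15, 7]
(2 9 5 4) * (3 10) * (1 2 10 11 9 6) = (1 2 6)(3 11 9 5 4 10) = [0, 2, 6, 11, 10, 4, 1, 7, 8, 5, 3, 9]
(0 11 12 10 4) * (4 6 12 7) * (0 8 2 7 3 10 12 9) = (12)(0 11 3 10 6 9)(2 7 4 8) = [11, 1, 7, 10, 8, 5, 9, 4, 2, 0, 6, 3, 12]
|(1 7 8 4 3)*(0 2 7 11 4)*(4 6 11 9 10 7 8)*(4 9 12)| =|(0 2 8)(1 12 4 3)(6 11)(7 9 10)| =12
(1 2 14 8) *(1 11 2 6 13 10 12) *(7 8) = (1 6 13 10 12)(2 14 7 8 11) = [0, 6, 14, 3, 4, 5, 13, 8, 11, 9, 12, 2, 1, 10, 7]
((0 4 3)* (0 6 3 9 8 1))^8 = (0 8 4 1 9) = [8, 9, 2, 3, 1, 5, 6, 7, 4, 0]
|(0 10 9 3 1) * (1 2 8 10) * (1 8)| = |(0 8 10 9 3 2 1)| = 7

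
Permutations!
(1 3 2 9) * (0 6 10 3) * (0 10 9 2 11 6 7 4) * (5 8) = (0 7 4)(1 10 3 11 6 9)(5 8) = [7, 10, 2, 11, 0, 8, 9, 4, 5, 1, 3, 6]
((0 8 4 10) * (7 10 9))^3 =[9, 1, 2, 3, 10, 5, 6, 8, 7, 0, 4] =(0 9)(4 10)(7 8)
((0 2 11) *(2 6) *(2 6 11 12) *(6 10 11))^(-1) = (0 11 10 6)(2 12) = [11, 1, 12, 3, 4, 5, 0, 7, 8, 9, 6, 10, 2]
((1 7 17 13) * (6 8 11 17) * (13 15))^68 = (1 11)(6 15)(7 17)(8 13) = [0, 11, 2, 3, 4, 5, 15, 17, 13, 9, 10, 1, 12, 8, 14, 6, 16, 7]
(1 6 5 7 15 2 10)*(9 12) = (1 6 5 7 15 2 10)(9 12) = [0, 6, 10, 3, 4, 7, 5, 15, 8, 12, 1, 11, 9, 13, 14, 2]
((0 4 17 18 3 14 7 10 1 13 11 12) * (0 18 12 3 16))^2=(0 17 18)(1 11 14 10 13 3 7)(4 12 16)=[17, 11, 2, 7, 12, 5, 6, 1, 8, 9, 13, 14, 16, 3, 10, 15, 4, 18, 0]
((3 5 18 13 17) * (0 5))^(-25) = (0 3 17 13 18 5) = [3, 1, 2, 17, 4, 0, 6, 7, 8, 9, 10, 11, 12, 18, 14, 15, 16, 13, 5]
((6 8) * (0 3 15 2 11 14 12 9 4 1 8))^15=(0 2 12 1)(3 11 9 8)(4 6 15 14)=[2, 0, 12, 11, 6, 5, 15, 7, 3, 8, 10, 9, 1, 13, 4, 14]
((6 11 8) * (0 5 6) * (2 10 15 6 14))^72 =[0, 1, 2, 3, 4, 5, 6, 7, 8, 9, 10, 11, 12, 13, 14, 15] =(15)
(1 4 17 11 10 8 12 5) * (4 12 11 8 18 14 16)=[0, 12, 2, 3, 17, 1, 6, 7, 11, 9, 18, 10, 5, 13, 16, 15, 4, 8, 14]=(1 12 5)(4 17 8 11 10 18 14 16)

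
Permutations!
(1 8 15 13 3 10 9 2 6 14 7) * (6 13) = (1 8 15 6 14 7)(2 13 3 10 9) = [0, 8, 13, 10, 4, 5, 14, 1, 15, 2, 9, 11, 12, 3, 7, 6]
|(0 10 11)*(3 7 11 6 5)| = |(0 10 6 5 3 7 11)| = 7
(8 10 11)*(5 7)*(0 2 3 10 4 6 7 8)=(0 2 3 10 11)(4 6 7 5 8)=[2, 1, 3, 10, 6, 8, 7, 5, 4, 9, 11, 0]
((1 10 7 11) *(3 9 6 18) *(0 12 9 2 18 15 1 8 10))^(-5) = (0 12 9 6 15 1)(2 18 3)(7 10 8 11) = [12, 0, 18, 2, 4, 5, 15, 10, 11, 6, 8, 7, 9, 13, 14, 1, 16, 17, 3]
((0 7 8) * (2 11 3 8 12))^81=(0 11 7 3 12 8 2)=[11, 1, 0, 12, 4, 5, 6, 3, 2, 9, 10, 7, 8]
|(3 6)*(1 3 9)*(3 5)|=|(1 5 3 6 9)|=5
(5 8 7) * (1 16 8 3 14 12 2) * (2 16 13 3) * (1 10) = (1 13 3 14 12 16 8 7 5 2 10) = [0, 13, 10, 14, 4, 2, 6, 5, 7, 9, 1, 11, 16, 3, 12, 15, 8]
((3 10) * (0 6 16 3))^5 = (16) = [0, 1, 2, 3, 4, 5, 6, 7, 8, 9, 10, 11, 12, 13, 14, 15, 16]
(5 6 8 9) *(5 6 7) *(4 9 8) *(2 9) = (2 9 6 4)(5 7) = [0, 1, 9, 3, 2, 7, 4, 5, 8, 6]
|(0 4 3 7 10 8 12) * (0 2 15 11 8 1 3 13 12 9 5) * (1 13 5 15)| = 84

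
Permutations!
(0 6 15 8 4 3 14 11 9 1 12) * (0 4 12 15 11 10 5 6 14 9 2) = (0 14 10 5 6 11 2)(1 15 8 12 4 3 9) = [14, 15, 0, 9, 3, 6, 11, 7, 12, 1, 5, 2, 4, 13, 10, 8]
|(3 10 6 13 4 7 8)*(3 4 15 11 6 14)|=12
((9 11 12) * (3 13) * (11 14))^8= [0, 1, 2, 3, 4, 5, 6, 7, 8, 9, 10, 11, 12, 13, 14]= (14)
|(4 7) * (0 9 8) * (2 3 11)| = 6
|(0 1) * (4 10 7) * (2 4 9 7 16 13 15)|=|(0 1)(2 4 10 16 13 15)(7 9)|=6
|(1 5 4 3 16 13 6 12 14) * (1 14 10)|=|(1 5 4 3 16 13 6 12 10)|=9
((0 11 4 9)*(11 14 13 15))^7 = (15) = [0, 1, 2, 3, 4, 5, 6, 7, 8, 9, 10, 11, 12, 13, 14, 15]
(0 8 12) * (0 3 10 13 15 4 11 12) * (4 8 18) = (0 18 4 11 12 3 10 13 15 8) = [18, 1, 2, 10, 11, 5, 6, 7, 0, 9, 13, 12, 3, 15, 14, 8, 16, 17, 4]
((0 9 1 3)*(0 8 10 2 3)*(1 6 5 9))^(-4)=(10)(5 6 9)=[0, 1, 2, 3, 4, 6, 9, 7, 8, 5, 10]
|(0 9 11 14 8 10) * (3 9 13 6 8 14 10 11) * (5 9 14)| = |(0 13 6 8 11 10)(3 14 5 9)| = 12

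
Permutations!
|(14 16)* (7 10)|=|(7 10)(14 16)|=2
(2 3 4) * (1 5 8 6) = (1 5 8 6)(2 3 4) = [0, 5, 3, 4, 2, 8, 1, 7, 6]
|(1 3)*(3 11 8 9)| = |(1 11 8 9 3)| = 5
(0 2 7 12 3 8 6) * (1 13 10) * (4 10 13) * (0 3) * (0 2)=(13)(1 4 10)(2 7 12)(3 8 6)=[0, 4, 7, 8, 10, 5, 3, 12, 6, 9, 1, 11, 2, 13]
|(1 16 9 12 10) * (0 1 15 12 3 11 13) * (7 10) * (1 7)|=|(0 7 10 15 12 1 16 9 3 11 13)|=11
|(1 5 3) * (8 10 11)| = |(1 5 3)(8 10 11)| = 3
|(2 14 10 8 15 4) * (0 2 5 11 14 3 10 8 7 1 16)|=|(0 2 3 10 7 1 16)(4 5 11 14 8 15)|=42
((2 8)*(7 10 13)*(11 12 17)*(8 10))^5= (11 17 12)= [0, 1, 2, 3, 4, 5, 6, 7, 8, 9, 10, 17, 11, 13, 14, 15, 16, 12]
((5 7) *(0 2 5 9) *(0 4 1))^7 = (9) = [0, 1, 2, 3, 4, 5, 6, 7, 8, 9]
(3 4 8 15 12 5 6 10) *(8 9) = [0, 1, 2, 4, 9, 6, 10, 7, 15, 8, 3, 11, 5, 13, 14, 12] = (3 4 9 8 15 12 5 6 10)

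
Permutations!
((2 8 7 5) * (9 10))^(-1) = [0, 1, 5, 3, 4, 7, 6, 8, 2, 10, 9] = (2 5 7 8)(9 10)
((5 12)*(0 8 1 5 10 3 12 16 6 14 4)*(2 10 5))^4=(0 10 16)(1 12 14)(2 5 4)(3 6 8)=[10, 12, 5, 6, 2, 4, 8, 7, 3, 9, 16, 11, 14, 13, 1, 15, 0]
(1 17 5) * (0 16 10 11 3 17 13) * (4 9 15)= (0 16 10 11 3 17 5 1 13)(4 9 15)= [16, 13, 2, 17, 9, 1, 6, 7, 8, 15, 11, 3, 12, 0, 14, 4, 10, 5]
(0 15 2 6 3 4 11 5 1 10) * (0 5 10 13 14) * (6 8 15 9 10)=(0 9 10 5 1 13 14)(2 8 15)(3 4 11 6)=[9, 13, 8, 4, 11, 1, 3, 7, 15, 10, 5, 6, 12, 14, 0, 2]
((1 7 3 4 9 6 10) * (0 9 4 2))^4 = (0 1)(2 10)(3 6)(7 9) = [1, 0, 10, 6, 4, 5, 3, 9, 8, 7, 2]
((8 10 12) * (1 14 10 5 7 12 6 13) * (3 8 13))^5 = (1 8)(3 13)(5 14)(6 12)(7 10) = [0, 8, 2, 13, 4, 14, 12, 10, 1, 9, 7, 11, 6, 3, 5]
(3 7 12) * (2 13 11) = (2 13 11)(3 7 12) = [0, 1, 13, 7, 4, 5, 6, 12, 8, 9, 10, 2, 3, 11]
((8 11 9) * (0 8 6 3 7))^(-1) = (0 7 3 6 9 11 8) = [7, 1, 2, 6, 4, 5, 9, 3, 0, 11, 10, 8]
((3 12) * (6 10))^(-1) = [0, 1, 2, 12, 4, 5, 10, 7, 8, 9, 6, 11, 3] = (3 12)(6 10)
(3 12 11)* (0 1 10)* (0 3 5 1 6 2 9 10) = (0 6 2 9 10 3 12 11 5 1) = [6, 0, 9, 12, 4, 1, 2, 7, 8, 10, 3, 5, 11]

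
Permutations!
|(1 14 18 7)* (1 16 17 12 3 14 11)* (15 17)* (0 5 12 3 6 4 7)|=12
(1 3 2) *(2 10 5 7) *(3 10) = (1 10 5 7 2) = [0, 10, 1, 3, 4, 7, 6, 2, 8, 9, 5]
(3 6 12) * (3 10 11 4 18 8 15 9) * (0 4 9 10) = (0 4 18 8 15 10 11 9 3 6 12) = [4, 1, 2, 6, 18, 5, 12, 7, 15, 3, 11, 9, 0, 13, 14, 10, 16, 17, 8]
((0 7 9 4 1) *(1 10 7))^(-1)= (0 1)(4 9 7 10)= [1, 0, 2, 3, 9, 5, 6, 10, 8, 7, 4]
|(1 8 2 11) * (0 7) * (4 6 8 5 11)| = 12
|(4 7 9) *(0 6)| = |(0 6)(4 7 9)| = 6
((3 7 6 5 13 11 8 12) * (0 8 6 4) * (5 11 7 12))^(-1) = (0 4 7 13 5 8)(3 12)(6 11) = [4, 1, 2, 12, 7, 8, 11, 13, 0, 9, 10, 6, 3, 5]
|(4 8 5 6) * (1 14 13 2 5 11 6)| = |(1 14 13 2 5)(4 8 11 6)| = 20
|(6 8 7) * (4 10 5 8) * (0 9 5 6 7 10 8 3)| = |(0 9 5 3)(4 8 10 6)| = 4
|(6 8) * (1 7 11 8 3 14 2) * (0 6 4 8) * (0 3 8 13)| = |(0 6 8 4 13)(1 7 11 3 14 2)| = 30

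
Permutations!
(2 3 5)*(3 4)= (2 4 3 5)= [0, 1, 4, 5, 3, 2]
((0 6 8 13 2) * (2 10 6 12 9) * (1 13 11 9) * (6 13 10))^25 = (0 6)(1 11)(2 13)(8 12)(9 10) = [6, 11, 13, 3, 4, 5, 0, 7, 12, 10, 9, 1, 8, 2]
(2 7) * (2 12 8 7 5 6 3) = (2 5 6 3)(7 12 8) = [0, 1, 5, 2, 4, 6, 3, 12, 7, 9, 10, 11, 8]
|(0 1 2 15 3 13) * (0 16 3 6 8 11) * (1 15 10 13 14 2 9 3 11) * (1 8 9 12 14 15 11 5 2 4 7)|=20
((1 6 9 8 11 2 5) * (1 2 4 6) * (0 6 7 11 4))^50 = (0 6 9 8 4 7 11) = [6, 1, 2, 3, 7, 5, 9, 11, 4, 8, 10, 0]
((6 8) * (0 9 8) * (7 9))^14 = (0 6 8 9 7) = [6, 1, 2, 3, 4, 5, 8, 0, 9, 7]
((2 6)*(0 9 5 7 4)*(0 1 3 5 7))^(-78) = (0 5 3 1 4 7 9) = [5, 4, 2, 1, 7, 3, 6, 9, 8, 0]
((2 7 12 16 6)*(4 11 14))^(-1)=(2 6 16 12 7)(4 14 11)=[0, 1, 6, 3, 14, 5, 16, 2, 8, 9, 10, 4, 7, 13, 11, 15, 12]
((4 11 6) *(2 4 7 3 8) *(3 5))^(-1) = (2 8 3 5 7 6 11 4) = [0, 1, 8, 5, 2, 7, 11, 6, 3, 9, 10, 4]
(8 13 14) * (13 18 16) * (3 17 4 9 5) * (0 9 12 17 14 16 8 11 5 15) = [9, 1, 2, 14, 12, 3, 6, 7, 18, 15, 10, 5, 17, 16, 11, 0, 13, 4, 8] = (0 9 15)(3 14 11 5)(4 12 17)(8 18)(13 16)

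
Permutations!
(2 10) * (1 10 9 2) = (1 10)(2 9) = [0, 10, 9, 3, 4, 5, 6, 7, 8, 2, 1]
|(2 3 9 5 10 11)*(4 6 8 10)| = |(2 3 9 5 4 6 8 10 11)| = 9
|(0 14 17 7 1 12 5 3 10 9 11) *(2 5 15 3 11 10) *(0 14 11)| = 22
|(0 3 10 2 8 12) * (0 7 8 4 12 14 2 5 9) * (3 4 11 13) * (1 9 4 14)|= 14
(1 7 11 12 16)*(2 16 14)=(1 7 11 12 14 2 16)=[0, 7, 16, 3, 4, 5, 6, 11, 8, 9, 10, 12, 14, 13, 2, 15, 1]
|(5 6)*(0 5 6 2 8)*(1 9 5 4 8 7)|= 15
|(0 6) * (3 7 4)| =6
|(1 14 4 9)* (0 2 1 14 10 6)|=|(0 2 1 10 6)(4 9 14)|=15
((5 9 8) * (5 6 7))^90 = (9) = [0, 1, 2, 3, 4, 5, 6, 7, 8, 9]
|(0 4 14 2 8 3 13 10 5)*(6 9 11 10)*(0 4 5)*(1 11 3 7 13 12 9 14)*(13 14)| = |(0 5 4 1 11 10)(2 8 7 14)(3 12 9)(6 13)| = 12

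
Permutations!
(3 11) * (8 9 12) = (3 11)(8 9 12) = [0, 1, 2, 11, 4, 5, 6, 7, 9, 12, 10, 3, 8]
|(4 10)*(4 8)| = |(4 10 8)| = 3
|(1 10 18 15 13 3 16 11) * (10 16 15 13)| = 15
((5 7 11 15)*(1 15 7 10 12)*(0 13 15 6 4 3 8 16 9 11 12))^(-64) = [13, 9, 2, 12, 7, 10, 11, 8, 1, 4, 0, 3, 16, 15, 14, 5, 6] = (0 13 15 5 10)(1 9 4 7 8)(3 12 16 6 11)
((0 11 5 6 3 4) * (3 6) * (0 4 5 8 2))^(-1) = [2, 1, 8, 5, 4, 3, 6, 7, 11, 9, 10, 0] = (0 2 8 11)(3 5)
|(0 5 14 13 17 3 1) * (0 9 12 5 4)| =|(0 4)(1 9 12 5 14 13 17 3)| =8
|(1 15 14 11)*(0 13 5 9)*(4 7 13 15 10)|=|(0 15 14 11 1 10 4 7 13 5 9)|=11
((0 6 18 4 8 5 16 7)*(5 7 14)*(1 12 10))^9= (0 4)(6 8)(7 18)= [4, 1, 2, 3, 0, 5, 8, 18, 6, 9, 10, 11, 12, 13, 14, 15, 16, 17, 7]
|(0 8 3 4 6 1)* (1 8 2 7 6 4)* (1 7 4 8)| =8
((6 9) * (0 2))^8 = (9) = [0, 1, 2, 3, 4, 5, 6, 7, 8, 9]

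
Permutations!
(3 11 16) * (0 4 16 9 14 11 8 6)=(0 4 16 3 8 6)(9 14 11)=[4, 1, 2, 8, 16, 5, 0, 7, 6, 14, 10, 9, 12, 13, 11, 15, 3]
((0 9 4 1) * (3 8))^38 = (0 4)(1 9) = [4, 9, 2, 3, 0, 5, 6, 7, 8, 1]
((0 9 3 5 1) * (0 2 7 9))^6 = (9) = [0, 1, 2, 3, 4, 5, 6, 7, 8, 9]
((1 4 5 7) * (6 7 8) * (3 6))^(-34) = (1 4 5 8 3 6 7) = [0, 4, 2, 6, 5, 8, 7, 1, 3]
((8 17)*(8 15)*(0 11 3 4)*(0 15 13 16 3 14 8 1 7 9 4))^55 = (0 3 16 13 17 8 14 11) = [3, 1, 2, 16, 4, 5, 6, 7, 14, 9, 10, 0, 12, 17, 11, 15, 13, 8]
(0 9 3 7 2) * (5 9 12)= (0 12 5 9 3 7 2)= [12, 1, 0, 7, 4, 9, 6, 2, 8, 3, 10, 11, 5]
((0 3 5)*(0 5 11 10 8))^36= (0 3 11 10 8)= [3, 1, 2, 11, 4, 5, 6, 7, 0, 9, 8, 10]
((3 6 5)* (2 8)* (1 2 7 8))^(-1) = (1 2)(3 5 6)(7 8) = [0, 2, 1, 5, 4, 6, 3, 8, 7]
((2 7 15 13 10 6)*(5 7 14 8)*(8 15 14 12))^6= (2 15 8 10 7)(5 6 14 12 13)= [0, 1, 15, 3, 4, 6, 14, 2, 10, 9, 7, 11, 13, 5, 12, 8]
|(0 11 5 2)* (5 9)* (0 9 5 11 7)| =4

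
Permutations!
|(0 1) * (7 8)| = |(0 1)(7 8)| = 2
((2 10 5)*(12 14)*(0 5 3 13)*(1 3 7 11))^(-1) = (0 13 3 1 11 7 10 2 5)(12 14) = [13, 11, 5, 1, 4, 0, 6, 10, 8, 9, 2, 7, 14, 3, 12]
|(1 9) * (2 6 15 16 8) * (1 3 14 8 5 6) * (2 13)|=28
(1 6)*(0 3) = (0 3)(1 6) = [3, 6, 2, 0, 4, 5, 1]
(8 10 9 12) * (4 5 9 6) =(4 5 9 12 8 10 6) =[0, 1, 2, 3, 5, 9, 4, 7, 10, 12, 6, 11, 8]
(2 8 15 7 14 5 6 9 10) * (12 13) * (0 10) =(0 10 2 8 15 7 14 5 6 9)(12 13) =[10, 1, 8, 3, 4, 6, 9, 14, 15, 0, 2, 11, 13, 12, 5, 7]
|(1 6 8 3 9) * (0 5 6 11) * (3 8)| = 7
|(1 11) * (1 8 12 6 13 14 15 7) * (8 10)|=|(1 11 10 8 12 6 13 14 15 7)|=10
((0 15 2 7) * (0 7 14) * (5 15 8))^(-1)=(0 14 2 15 5 8)=[14, 1, 15, 3, 4, 8, 6, 7, 0, 9, 10, 11, 12, 13, 2, 5]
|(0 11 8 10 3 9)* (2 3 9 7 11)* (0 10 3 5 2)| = |(2 5)(3 7 11 8)(9 10)| = 4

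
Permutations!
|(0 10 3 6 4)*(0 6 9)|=4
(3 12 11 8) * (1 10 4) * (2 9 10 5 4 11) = (1 5 4)(2 9 10 11 8 3 12) = [0, 5, 9, 12, 1, 4, 6, 7, 3, 10, 11, 8, 2]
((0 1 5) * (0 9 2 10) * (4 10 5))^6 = (0 4)(1 10) = [4, 10, 2, 3, 0, 5, 6, 7, 8, 9, 1]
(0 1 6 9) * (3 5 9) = (0 1 6 3 5 9) = [1, 6, 2, 5, 4, 9, 3, 7, 8, 0]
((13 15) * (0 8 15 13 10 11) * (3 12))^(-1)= (0 11 10 15 8)(3 12)= [11, 1, 2, 12, 4, 5, 6, 7, 0, 9, 15, 10, 3, 13, 14, 8]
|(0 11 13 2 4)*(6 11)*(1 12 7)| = |(0 6 11 13 2 4)(1 12 7)| = 6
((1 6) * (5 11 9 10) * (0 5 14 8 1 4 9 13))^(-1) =(0 13 11 5)(1 8 14 10 9 4 6) =[13, 8, 2, 3, 6, 0, 1, 7, 14, 4, 9, 5, 12, 11, 10]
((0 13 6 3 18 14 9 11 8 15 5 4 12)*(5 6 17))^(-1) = (0 12 4 5 17 13)(3 6 15 8 11 9 14 18) = [12, 1, 2, 6, 5, 17, 15, 7, 11, 14, 10, 9, 4, 0, 18, 8, 16, 13, 3]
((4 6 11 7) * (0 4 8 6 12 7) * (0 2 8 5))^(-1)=(0 5 7 12 4)(2 11 6 8)=[5, 1, 11, 3, 0, 7, 8, 12, 2, 9, 10, 6, 4]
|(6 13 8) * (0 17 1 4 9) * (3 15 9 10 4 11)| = |(0 17 1 11 3 15 9)(4 10)(6 13 8)| = 42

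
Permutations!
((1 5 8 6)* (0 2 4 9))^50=(0 4)(1 8)(2 9)(5 6)=[4, 8, 9, 3, 0, 6, 5, 7, 1, 2]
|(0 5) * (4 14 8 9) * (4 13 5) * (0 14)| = |(0 4)(5 14 8 9 13)| = 10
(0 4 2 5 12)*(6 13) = (0 4 2 5 12)(6 13) = [4, 1, 5, 3, 2, 12, 13, 7, 8, 9, 10, 11, 0, 6]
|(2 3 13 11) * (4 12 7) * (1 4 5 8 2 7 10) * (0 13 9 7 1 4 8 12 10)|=|(0 13 11 1 8 2 3 9 7 5 12)(4 10)|=22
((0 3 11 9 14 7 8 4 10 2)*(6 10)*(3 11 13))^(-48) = (0 9 7 4 10)(2 11 14 8 6) = [9, 1, 11, 3, 10, 5, 2, 4, 6, 7, 0, 14, 12, 13, 8]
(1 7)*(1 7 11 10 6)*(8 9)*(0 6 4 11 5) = (0 6 1 5)(4 11 10)(8 9) = [6, 5, 2, 3, 11, 0, 1, 7, 9, 8, 4, 10]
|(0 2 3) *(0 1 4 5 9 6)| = |(0 2 3 1 4 5 9 6)| = 8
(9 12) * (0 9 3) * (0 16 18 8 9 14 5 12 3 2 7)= (0 14 5 12 2 7)(3 16 18 8 9)= [14, 1, 7, 16, 4, 12, 6, 0, 9, 3, 10, 11, 2, 13, 5, 15, 18, 17, 8]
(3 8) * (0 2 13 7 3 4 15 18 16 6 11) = [2, 1, 13, 8, 15, 5, 11, 3, 4, 9, 10, 0, 12, 7, 14, 18, 6, 17, 16] = (0 2 13 7 3 8 4 15 18 16 6 11)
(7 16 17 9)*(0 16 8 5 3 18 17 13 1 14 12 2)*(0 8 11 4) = (0 16 13 1 14 12 2 8 5 3 18 17 9 7 11 4) = [16, 14, 8, 18, 0, 3, 6, 11, 5, 7, 10, 4, 2, 1, 12, 15, 13, 9, 17]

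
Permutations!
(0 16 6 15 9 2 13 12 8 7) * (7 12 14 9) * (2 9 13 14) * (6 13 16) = (0 6 15 7)(2 14 16 13)(8 12) = [6, 1, 14, 3, 4, 5, 15, 0, 12, 9, 10, 11, 8, 2, 16, 7, 13]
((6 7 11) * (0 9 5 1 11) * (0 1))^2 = (0 5 9)(1 6)(7 11) = [5, 6, 2, 3, 4, 9, 1, 11, 8, 0, 10, 7]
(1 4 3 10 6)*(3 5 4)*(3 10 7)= [0, 10, 2, 7, 5, 4, 1, 3, 8, 9, 6]= (1 10 6)(3 7)(4 5)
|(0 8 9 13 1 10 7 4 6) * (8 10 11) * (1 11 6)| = |(0 10 7 4 1 6)(8 9 13 11)| = 12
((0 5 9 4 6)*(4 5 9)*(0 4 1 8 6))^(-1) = (0 4 6 8 1 5 9) = [4, 5, 2, 3, 6, 9, 8, 7, 1, 0]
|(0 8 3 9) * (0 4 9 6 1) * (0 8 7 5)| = 12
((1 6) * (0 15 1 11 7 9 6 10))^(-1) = [10, 15, 2, 3, 4, 5, 9, 11, 8, 7, 1, 6, 12, 13, 14, 0] = (0 10 1 15)(6 9 7 11)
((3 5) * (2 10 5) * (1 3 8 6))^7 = (10) = [0, 1, 2, 3, 4, 5, 6, 7, 8, 9, 10]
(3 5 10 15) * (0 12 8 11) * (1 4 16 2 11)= (0 12 8 1 4 16 2 11)(3 5 10 15)= [12, 4, 11, 5, 16, 10, 6, 7, 1, 9, 15, 0, 8, 13, 14, 3, 2]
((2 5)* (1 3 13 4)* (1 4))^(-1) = (1 13 3)(2 5) = [0, 13, 5, 1, 4, 2, 6, 7, 8, 9, 10, 11, 12, 3]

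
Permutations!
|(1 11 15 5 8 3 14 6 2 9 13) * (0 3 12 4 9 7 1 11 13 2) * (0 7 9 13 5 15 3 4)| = |(15)(0 4 13 11 3 14 6 7 1 5 8 12)(2 9)| = 12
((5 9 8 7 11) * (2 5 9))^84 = [0, 1, 2, 3, 4, 5, 6, 7, 8, 9, 10, 11] = (11)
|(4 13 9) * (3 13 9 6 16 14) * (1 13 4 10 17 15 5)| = 12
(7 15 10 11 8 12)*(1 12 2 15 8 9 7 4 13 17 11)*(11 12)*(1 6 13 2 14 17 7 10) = (1 11 9 10 6 13 7 8 14 17 12 4 2 15) = [0, 11, 15, 3, 2, 5, 13, 8, 14, 10, 6, 9, 4, 7, 17, 1, 16, 12]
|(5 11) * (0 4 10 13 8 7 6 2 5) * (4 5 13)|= 30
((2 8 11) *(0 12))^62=[0, 1, 11, 3, 4, 5, 6, 7, 2, 9, 10, 8, 12]=(12)(2 11 8)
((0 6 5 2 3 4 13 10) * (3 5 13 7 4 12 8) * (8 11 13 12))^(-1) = (0 10 13 11 12 6)(2 5)(3 8)(4 7) = [10, 1, 5, 8, 7, 2, 0, 4, 3, 9, 13, 12, 6, 11]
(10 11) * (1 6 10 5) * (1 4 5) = (1 6 10 11)(4 5) = [0, 6, 2, 3, 5, 4, 10, 7, 8, 9, 11, 1]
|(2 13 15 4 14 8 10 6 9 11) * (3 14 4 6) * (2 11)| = |(2 13 15 6 9)(3 14 8 10)| = 20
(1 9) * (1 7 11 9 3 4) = [0, 3, 2, 4, 1, 5, 6, 11, 8, 7, 10, 9] = (1 3 4)(7 11 9)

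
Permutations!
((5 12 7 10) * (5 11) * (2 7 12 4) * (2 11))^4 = (12)(2 7 10)(4 11 5) = [0, 1, 7, 3, 11, 4, 6, 10, 8, 9, 2, 5, 12]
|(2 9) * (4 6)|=2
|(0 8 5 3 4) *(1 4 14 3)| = |(0 8 5 1 4)(3 14)| = 10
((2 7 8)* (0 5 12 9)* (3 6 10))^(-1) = (0 9 12 5)(2 8 7)(3 10 6) = [9, 1, 8, 10, 4, 0, 3, 2, 7, 12, 6, 11, 5]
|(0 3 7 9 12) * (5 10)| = 10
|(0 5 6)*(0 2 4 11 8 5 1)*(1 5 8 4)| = 10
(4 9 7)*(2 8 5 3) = (2 8 5 3)(4 9 7) = [0, 1, 8, 2, 9, 3, 6, 4, 5, 7]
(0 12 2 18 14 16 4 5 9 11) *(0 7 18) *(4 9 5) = (0 12 2)(7 18 14 16 9 11) = [12, 1, 0, 3, 4, 5, 6, 18, 8, 11, 10, 7, 2, 13, 16, 15, 9, 17, 14]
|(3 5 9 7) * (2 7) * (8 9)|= 6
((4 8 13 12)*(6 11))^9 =(4 8 13 12)(6 11) =[0, 1, 2, 3, 8, 5, 11, 7, 13, 9, 10, 6, 4, 12]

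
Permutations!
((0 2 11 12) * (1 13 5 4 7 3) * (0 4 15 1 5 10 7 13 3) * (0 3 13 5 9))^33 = (0 1 2 13 11 10 12 7 4 3 5 9 15) = [1, 2, 13, 5, 3, 9, 6, 4, 8, 15, 12, 10, 7, 11, 14, 0]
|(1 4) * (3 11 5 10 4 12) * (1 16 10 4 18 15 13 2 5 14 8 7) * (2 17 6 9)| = |(1 12 3 11 14 8 7)(2 5 4 16 10 18 15 13 17 6 9)| = 77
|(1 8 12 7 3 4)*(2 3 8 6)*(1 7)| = |(1 6 2 3 4 7 8 12)| = 8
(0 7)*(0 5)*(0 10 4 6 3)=[7, 1, 2, 0, 6, 10, 3, 5, 8, 9, 4]=(0 7 5 10 4 6 3)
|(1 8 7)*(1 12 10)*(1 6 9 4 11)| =|(1 8 7 12 10 6 9 4 11)| =9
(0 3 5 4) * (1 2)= (0 3 5 4)(1 2)= [3, 2, 1, 5, 0, 4]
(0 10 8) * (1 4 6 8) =(0 10 1 4 6 8) =[10, 4, 2, 3, 6, 5, 8, 7, 0, 9, 1]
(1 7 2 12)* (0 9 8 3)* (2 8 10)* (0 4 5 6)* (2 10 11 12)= [9, 7, 2, 4, 5, 6, 0, 8, 3, 11, 10, 12, 1]= (0 9 11 12 1 7 8 3 4 5 6)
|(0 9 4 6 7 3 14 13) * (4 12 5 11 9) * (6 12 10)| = 12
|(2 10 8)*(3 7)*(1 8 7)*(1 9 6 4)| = |(1 8 2 10 7 3 9 6 4)| = 9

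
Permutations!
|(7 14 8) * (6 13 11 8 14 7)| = |(14)(6 13 11 8)| = 4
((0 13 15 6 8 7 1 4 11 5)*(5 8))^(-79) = (0 13 15 6 5)(1 4 11 8 7) = [13, 4, 2, 3, 11, 0, 5, 1, 7, 9, 10, 8, 12, 15, 14, 6]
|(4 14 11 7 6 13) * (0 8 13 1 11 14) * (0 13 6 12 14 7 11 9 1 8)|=6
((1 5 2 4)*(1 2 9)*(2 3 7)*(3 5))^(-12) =(1 7 4 9 3 2 5) =[0, 7, 5, 2, 9, 1, 6, 4, 8, 3]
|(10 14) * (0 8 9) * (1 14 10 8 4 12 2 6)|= 9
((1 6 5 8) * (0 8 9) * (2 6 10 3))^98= (0 9 5 6 2 3 10 1 8)= [9, 8, 3, 10, 4, 6, 2, 7, 0, 5, 1]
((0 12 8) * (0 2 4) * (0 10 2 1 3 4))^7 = (0 2 10 4 3 1 8 12) = [2, 8, 10, 1, 3, 5, 6, 7, 12, 9, 4, 11, 0]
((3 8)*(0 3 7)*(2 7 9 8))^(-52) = (9) = [0, 1, 2, 3, 4, 5, 6, 7, 8, 9]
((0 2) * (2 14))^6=(14)=[0, 1, 2, 3, 4, 5, 6, 7, 8, 9, 10, 11, 12, 13, 14]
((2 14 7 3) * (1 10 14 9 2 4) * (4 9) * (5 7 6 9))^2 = (1 14 9 4 10 6 2)(3 7 5) = [0, 14, 1, 7, 10, 3, 2, 5, 8, 4, 6, 11, 12, 13, 9]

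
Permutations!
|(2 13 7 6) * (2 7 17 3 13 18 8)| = 6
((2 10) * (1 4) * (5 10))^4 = (2 5 10) = [0, 1, 5, 3, 4, 10, 6, 7, 8, 9, 2]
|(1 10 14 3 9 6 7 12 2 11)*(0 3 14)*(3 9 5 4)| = 9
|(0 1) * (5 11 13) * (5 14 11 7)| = 6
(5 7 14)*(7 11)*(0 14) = (0 14 5 11 7) = [14, 1, 2, 3, 4, 11, 6, 0, 8, 9, 10, 7, 12, 13, 5]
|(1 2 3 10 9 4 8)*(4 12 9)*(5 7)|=6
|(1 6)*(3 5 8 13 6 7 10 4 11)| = |(1 7 10 4 11 3 5 8 13 6)| = 10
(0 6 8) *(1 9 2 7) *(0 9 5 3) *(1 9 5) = [6, 1, 7, 0, 4, 3, 8, 9, 5, 2] = (0 6 8 5 3)(2 7 9)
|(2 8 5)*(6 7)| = 6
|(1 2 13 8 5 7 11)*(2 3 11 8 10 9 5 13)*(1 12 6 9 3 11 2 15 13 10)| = 13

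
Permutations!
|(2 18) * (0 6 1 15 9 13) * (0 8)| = |(0 6 1 15 9 13 8)(2 18)| = 14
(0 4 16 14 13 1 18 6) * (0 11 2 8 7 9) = (0 4 16 14 13 1 18 6 11 2 8 7 9) = [4, 18, 8, 3, 16, 5, 11, 9, 7, 0, 10, 2, 12, 1, 13, 15, 14, 17, 6]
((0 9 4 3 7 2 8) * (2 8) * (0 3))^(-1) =(0 4 9)(3 8 7) =[4, 1, 2, 8, 9, 5, 6, 3, 7, 0]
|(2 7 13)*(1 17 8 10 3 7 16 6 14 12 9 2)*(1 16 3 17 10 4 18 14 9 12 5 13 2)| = |(1 10 17 8 4 18 14 5 13 16 6 9)(2 3 7)| = 12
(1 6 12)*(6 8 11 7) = (1 8 11 7 6 12) = [0, 8, 2, 3, 4, 5, 12, 6, 11, 9, 10, 7, 1]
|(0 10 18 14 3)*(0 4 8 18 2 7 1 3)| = 10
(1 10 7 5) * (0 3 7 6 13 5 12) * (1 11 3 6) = [6, 10, 2, 7, 4, 11, 13, 12, 8, 9, 1, 3, 0, 5] = (0 6 13 5 11 3 7 12)(1 10)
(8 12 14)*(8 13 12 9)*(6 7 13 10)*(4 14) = (4 14 10 6 7 13 12)(8 9) = [0, 1, 2, 3, 14, 5, 7, 13, 9, 8, 6, 11, 4, 12, 10]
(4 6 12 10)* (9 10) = [0, 1, 2, 3, 6, 5, 12, 7, 8, 10, 4, 11, 9] = (4 6 12 9 10)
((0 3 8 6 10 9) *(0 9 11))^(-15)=(0 6)(3 10)(8 11)=[6, 1, 2, 10, 4, 5, 0, 7, 11, 9, 3, 8]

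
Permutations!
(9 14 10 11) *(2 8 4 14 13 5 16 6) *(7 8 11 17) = [0, 1, 11, 3, 14, 16, 2, 8, 4, 13, 17, 9, 12, 5, 10, 15, 6, 7] = (2 11 9 13 5 16 6)(4 14 10 17 7 8)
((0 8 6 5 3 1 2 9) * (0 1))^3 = (9)(0 5 8 3 6) = [5, 1, 2, 6, 4, 8, 0, 7, 3, 9]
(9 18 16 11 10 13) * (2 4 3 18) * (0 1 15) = [1, 15, 4, 18, 3, 5, 6, 7, 8, 2, 13, 10, 12, 9, 14, 0, 11, 17, 16] = (0 1 15)(2 4 3 18 16 11 10 13 9)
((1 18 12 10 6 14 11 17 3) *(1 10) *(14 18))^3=(1 17 6)(3 18 14)(10 12 11)=[0, 17, 2, 18, 4, 5, 1, 7, 8, 9, 12, 10, 11, 13, 3, 15, 16, 6, 14]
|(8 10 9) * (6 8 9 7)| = |(6 8 10 7)| = 4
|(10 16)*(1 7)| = 2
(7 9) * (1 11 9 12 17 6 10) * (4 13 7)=[0, 11, 2, 3, 13, 5, 10, 12, 8, 4, 1, 9, 17, 7, 14, 15, 16, 6]=(1 11 9 4 13 7 12 17 6 10)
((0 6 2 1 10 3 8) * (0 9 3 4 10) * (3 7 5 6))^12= (10)(0 9 6)(1 8 5)(2 3 7)= [9, 8, 3, 7, 4, 1, 0, 2, 5, 6, 10]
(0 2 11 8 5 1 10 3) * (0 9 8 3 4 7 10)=[2, 0, 11, 9, 7, 1, 6, 10, 5, 8, 4, 3]=(0 2 11 3 9 8 5 1)(4 7 10)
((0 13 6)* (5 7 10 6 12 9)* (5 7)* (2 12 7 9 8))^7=(0 7 6 13 10)(2 12 8)=[7, 1, 12, 3, 4, 5, 13, 6, 2, 9, 0, 11, 8, 10]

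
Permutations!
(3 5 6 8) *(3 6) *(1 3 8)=(1 3 5 8 6)=[0, 3, 2, 5, 4, 8, 1, 7, 6]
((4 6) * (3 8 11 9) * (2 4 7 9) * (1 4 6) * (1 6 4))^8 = (11) = [0, 1, 2, 3, 4, 5, 6, 7, 8, 9, 10, 11]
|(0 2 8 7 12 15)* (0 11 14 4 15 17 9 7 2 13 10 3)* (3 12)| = 8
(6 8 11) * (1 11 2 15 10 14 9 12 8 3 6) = (1 11)(2 15 10 14 9 12 8)(3 6) = [0, 11, 15, 6, 4, 5, 3, 7, 2, 12, 14, 1, 8, 13, 9, 10]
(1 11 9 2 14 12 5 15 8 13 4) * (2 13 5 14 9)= [0, 11, 9, 3, 1, 15, 6, 7, 5, 13, 10, 2, 14, 4, 12, 8]= (1 11 2 9 13 4)(5 15 8)(12 14)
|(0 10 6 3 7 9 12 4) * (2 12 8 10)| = |(0 2 12 4)(3 7 9 8 10 6)| = 12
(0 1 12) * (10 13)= (0 1 12)(10 13)= [1, 12, 2, 3, 4, 5, 6, 7, 8, 9, 13, 11, 0, 10]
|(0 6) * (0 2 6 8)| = 2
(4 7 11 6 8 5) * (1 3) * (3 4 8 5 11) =[0, 4, 2, 1, 7, 8, 5, 3, 11, 9, 10, 6] =(1 4 7 3)(5 8 11 6)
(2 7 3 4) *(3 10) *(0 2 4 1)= (0 2 7 10 3 1)= [2, 0, 7, 1, 4, 5, 6, 10, 8, 9, 3]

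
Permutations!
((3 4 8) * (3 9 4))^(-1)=(4 9 8)=[0, 1, 2, 3, 9, 5, 6, 7, 4, 8]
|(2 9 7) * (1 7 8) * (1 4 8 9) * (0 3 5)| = |(9)(0 3 5)(1 7 2)(4 8)| = 6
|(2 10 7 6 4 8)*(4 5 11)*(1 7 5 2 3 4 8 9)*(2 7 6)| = 11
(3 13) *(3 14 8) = (3 13 14 8) = [0, 1, 2, 13, 4, 5, 6, 7, 3, 9, 10, 11, 12, 14, 8]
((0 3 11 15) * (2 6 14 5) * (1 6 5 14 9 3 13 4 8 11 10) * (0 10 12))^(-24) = (15) = [0, 1, 2, 3, 4, 5, 6, 7, 8, 9, 10, 11, 12, 13, 14, 15]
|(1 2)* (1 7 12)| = 4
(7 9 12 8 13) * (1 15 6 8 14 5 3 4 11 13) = (1 15 6 8)(3 4 11 13 7 9 12 14 5) = [0, 15, 2, 4, 11, 3, 8, 9, 1, 12, 10, 13, 14, 7, 5, 6]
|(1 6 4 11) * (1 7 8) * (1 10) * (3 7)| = 8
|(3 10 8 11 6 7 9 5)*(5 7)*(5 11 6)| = |(3 10 8 6 11 5)(7 9)| = 6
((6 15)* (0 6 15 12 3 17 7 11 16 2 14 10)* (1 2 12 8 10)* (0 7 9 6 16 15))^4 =[17, 2, 14, 8, 4, 5, 11, 16, 15, 7, 0, 12, 6, 13, 1, 3, 9, 10] =(0 17 10)(1 2 14)(3 8 15)(6 11 12)(7 16 9)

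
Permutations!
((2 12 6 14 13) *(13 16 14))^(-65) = (2 13 6 12)(14 16) = [0, 1, 13, 3, 4, 5, 12, 7, 8, 9, 10, 11, 2, 6, 16, 15, 14]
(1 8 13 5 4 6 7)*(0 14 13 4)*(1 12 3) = [14, 8, 2, 1, 6, 0, 7, 12, 4, 9, 10, 11, 3, 5, 13] = (0 14 13 5)(1 8 4 6 7 12 3)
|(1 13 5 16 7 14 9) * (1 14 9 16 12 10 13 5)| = 20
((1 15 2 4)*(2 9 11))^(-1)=(1 4 2 11 9 15)=[0, 4, 11, 3, 2, 5, 6, 7, 8, 15, 10, 9, 12, 13, 14, 1]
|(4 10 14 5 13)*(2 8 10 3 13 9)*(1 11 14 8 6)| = 42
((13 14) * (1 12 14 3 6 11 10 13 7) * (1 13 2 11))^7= (14)(2 11 10)= [0, 1, 11, 3, 4, 5, 6, 7, 8, 9, 2, 10, 12, 13, 14]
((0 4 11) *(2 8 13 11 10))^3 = (0 2 11 10 13 4 8) = [2, 1, 11, 3, 8, 5, 6, 7, 0, 9, 13, 10, 12, 4]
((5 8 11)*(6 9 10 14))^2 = (5 11 8)(6 10)(9 14) = [0, 1, 2, 3, 4, 11, 10, 7, 5, 14, 6, 8, 12, 13, 9]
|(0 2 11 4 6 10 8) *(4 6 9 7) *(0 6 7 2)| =15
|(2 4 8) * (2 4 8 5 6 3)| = |(2 8 4 5 6 3)| = 6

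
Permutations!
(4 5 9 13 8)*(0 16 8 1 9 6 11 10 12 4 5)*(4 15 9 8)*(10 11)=(0 16 4)(1 8 5 6 10 12 15 9 13)=[16, 8, 2, 3, 0, 6, 10, 7, 5, 13, 12, 11, 15, 1, 14, 9, 4]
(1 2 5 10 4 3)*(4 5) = (1 2 4 3)(5 10) = [0, 2, 4, 1, 3, 10, 6, 7, 8, 9, 5]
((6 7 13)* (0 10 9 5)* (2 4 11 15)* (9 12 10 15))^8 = (0 15 2 4 11 9 5)(6 13 7) = [15, 1, 4, 3, 11, 0, 13, 6, 8, 5, 10, 9, 12, 7, 14, 2]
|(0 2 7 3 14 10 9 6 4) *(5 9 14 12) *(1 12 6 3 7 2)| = 8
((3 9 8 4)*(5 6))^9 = (3 9 8 4)(5 6) = [0, 1, 2, 9, 3, 6, 5, 7, 4, 8]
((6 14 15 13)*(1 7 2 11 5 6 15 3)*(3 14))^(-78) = (15)(1 3 6 5 11 2 7) = [0, 3, 7, 6, 4, 11, 5, 1, 8, 9, 10, 2, 12, 13, 14, 15]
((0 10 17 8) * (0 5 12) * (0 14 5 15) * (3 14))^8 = [8, 1, 2, 3, 4, 5, 6, 7, 10, 9, 15, 11, 12, 13, 14, 17, 16, 0] = (0 8 10 15 17)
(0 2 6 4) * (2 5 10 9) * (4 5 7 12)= (0 7 12 4)(2 6 5 10 9)= [7, 1, 6, 3, 0, 10, 5, 12, 8, 2, 9, 11, 4]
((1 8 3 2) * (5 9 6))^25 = (1 8 3 2)(5 9 6) = [0, 8, 1, 2, 4, 9, 5, 7, 3, 6]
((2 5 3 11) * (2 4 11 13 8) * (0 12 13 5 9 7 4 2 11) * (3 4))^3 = (0 8 9 5 12 11 7 4 13 2 3) = [8, 1, 3, 0, 13, 12, 6, 4, 9, 5, 10, 7, 11, 2]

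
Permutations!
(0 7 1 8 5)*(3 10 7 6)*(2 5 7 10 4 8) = (10)(0 6 3 4 8 7 1 2 5) = [6, 2, 5, 4, 8, 0, 3, 1, 7, 9, 10]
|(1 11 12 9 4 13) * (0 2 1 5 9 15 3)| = |(0 2 1 11 12 15 3)(4 13 5 9)| = 28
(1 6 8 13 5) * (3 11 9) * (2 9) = (1 6 8 13 5)(2 9 3 11) = [0, 6, 9, 11, 4, 1, 8, 7, 13, 3, 10, 2, 12, 5]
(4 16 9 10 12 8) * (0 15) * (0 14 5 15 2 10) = (0 2 10 12 8 4 16 9)(5 15 14) = [2, 1, 10, 3, 16, 15, 6, 7, 4, 0, 12, 11, 8, 13, 5, 14, 9]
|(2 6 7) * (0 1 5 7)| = 6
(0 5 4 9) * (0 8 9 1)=(0 5 4 1)(8 9)=[5, 0, 2, 3, 1, 4, 6, 7, 9, 8]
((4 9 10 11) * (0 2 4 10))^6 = (11)(0 4)(2 9) = [4, 1, 9, 3, 0, 5, 6, 7, 8, 2, 10, 11]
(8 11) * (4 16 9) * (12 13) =(4 16 9)(8 11)(12 13) =[0, 1, 2, 3, 16, 5, 6, 7, 11, 4, 10, 8, 13, 12, 14, 15, 9]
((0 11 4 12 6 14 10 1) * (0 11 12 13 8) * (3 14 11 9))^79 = (0 6 4 8 12 11 13)(1 10 14 3 9) = [6, 10, 2, 9, 8, 5, 4, 7, 12, 1, 14, 13, 11, 0, 3]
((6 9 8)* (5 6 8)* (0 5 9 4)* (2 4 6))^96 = (9) = [0, 1, 2, 3, 4, 5, 6, 7, 8, 9]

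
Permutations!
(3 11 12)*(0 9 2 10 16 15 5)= [9, 1, 10, 11, 4, 0, 6, 7, 8, 2, 16, 12, 3, 13, 14, 5, 15]= (0 9 2 10 16 15 5)(3 11 12)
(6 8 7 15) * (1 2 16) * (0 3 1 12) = (0 3 1 2 16 12)(6 8 7 15) = [3, 2, 16, 1, 4, 5, 8, 15, 7, 9, 10, 11, 0, 13, 14, 6, 12]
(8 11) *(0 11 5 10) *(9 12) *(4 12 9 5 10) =(0 11 8 10)(4 12 5) =[11, 1, 2, 3, 12, 4, 6, 7, 10, 9, 0, 8, 5]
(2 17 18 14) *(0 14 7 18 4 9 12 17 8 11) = [14, 1, 8, 3, 9, 5, 6, 18, 11, 12, 10, 0, 17, 13, 2, 15, 16, 4, 7] = (0 14 2 8 11)(4 9 12 17)(7 18)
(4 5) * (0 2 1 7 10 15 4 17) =(0 2 1 7 10 15 4 5 17) =[2, 7, 1, 3, 5, 17, 6, 10, 8, 9, 15, 11, 12, 13, 14, 4, 16, 0]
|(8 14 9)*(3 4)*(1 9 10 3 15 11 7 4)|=12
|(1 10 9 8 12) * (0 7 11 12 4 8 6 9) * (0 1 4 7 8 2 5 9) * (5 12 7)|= |(0 8 5 9 6)(1 10)(2 12 4)(7 11)|= 30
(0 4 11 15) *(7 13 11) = (0 4 7 13 11 15) = [4, 1, 2, 3, 7, 5, 6, 13, 8, 9, 10, 15, 12, 11, 14, 0]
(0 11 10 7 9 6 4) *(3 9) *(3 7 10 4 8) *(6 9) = (0 11 4)(3 6 8) = [11, 1, 2, 6, 0, 5, 8, 7, 3, 9, 10, 4]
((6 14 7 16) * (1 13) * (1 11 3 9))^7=[0, 11, 2, 1, 4, 5, 16, 14, 8, 13, 10, 9, 12, 3, 6, 15, 7]=(1 11 9 13 3)(6 16 7 14)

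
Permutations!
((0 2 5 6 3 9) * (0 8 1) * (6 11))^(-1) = (0 1 8 9 3 6 11 5 2) = [1, 8, 0, 6, 4, 2, 11, 7, 9, 3, 10, 5]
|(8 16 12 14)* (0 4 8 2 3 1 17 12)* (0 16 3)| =9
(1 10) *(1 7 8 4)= (1 10 7 8 4)= [0, 10, 2, 3, 1, 5, 6, 8, 4, 9, 7]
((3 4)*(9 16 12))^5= (3 4)(9 12 16)= [0, 1, 2, 4, 3, 5, 6, 7, 8, 12, 10, 11, 16, 13, 14, 15, 9]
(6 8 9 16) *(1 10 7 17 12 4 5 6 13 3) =(1 10 7 17 12 4 5 6 8 9 16 13 3) =[0, 10, 2, 1, 5, 6, 8, 17, 9, 16, 7, 11, 4, 3, 14, 15, 13, 12]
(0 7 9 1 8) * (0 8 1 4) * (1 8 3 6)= (0 7 9 4)(1 8 3 6)= [7, 8, 2, 6, 0, 5, 1, 9, 3, 4]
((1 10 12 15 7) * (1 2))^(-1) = [0, 2, 7, 3, 4, 5, 6, 15, 8, 9, 1, 11, 10, 13, 14, 12] = (1 2 7 15 12 10)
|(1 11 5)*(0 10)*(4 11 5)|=|(0 10)(1 5)(4 11)|=2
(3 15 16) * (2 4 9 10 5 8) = (2 4 9 10 5 8)(3 15 16) = [0, 1, 4, 15, 9, 8, 6, 7, 2, 10, 5, 11, 12, 13, 14, 16, 3]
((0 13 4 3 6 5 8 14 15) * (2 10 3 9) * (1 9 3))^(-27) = (15)(1 9 2 10) = [0, 9, 10, 3, 4, 5, 6, 7, 8, 2, 1, 11, 12, 13, 14, 15]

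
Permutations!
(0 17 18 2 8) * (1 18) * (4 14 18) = (0 17 1 4 14 18 2 8) = [17, 4, 8, 3, 14, 5, 6, 7, 0, 9, 10, 11, 12, 13, 18, 15, 16, 1, 2]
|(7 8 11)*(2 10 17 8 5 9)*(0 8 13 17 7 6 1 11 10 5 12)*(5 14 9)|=|(0 8 10 7 12)(1 11 6)(2 14 9)(13 17)|=30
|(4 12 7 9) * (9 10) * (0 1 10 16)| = 8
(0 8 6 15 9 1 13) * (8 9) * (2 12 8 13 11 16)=(0 9 1 11 16 2 12 8 6 15 13)=[9, 11, 12, 3, 4, 5, 15, 7, 6, 1, 10, 16, 8, 0, 14, 13, 2]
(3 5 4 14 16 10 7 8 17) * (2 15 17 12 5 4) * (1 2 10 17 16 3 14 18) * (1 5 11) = (1 2 15 16 17 14 3 4 18 5 10 7 8 12 11) = [0, 2, 15, 4, 18, 10, 6, 8, 12, 9, 7, 1, 11, 13, 3, 16, 17, 14, 5]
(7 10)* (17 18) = [0, 1, 2, 3, 4, 5, 6, 10, 8, 9, 7, 11, 12, 13, 14, 15, 16, 18, 17] = (7 10)(17 18)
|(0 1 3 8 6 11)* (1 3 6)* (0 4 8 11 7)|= |(0 3 11 4 8 1 6 7)|= 8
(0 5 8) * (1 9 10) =(0 5 8)(1 9 10) =[5, 9, 2, 3, 4, 8, 6, 7, 0, 10, 1]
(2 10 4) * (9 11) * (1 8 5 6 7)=(1 8 5 6 7)(2 10 4)(9 11)=[0, 8, 10, 3, 2, 6, 7, 1, 5, 11, 4, 9]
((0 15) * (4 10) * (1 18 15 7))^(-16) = (0 15 18 1 7) = [15, 7, 2, 3, 4, 5, 6, 0, 8, 9, 10, 11, 12, 13, 14, 18, 16, 17, 1]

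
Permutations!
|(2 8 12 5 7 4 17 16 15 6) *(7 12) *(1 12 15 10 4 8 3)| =28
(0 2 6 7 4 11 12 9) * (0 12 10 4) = (0 2 6 7)(4 11 10)(9 12) = [2, 1, 6, 3, 11, 5, 7, 0, 8, 12, 4, 10, 9]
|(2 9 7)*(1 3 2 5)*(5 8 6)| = 8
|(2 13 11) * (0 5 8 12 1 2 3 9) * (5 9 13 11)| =8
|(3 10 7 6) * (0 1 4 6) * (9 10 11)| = |(0 1 4 6 3 11 9 10 7)| = 9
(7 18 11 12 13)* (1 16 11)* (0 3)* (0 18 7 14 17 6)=(0 3 18 1 16 11 12 13 14 17 6)=[3, 16, 2, 18, 4, 5, 0, 7, 8, 9, 10, 12, 13, 14, 17, 15, 11, 6, 1]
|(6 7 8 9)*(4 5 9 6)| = |(4 5 9)(6 7 8)| = 3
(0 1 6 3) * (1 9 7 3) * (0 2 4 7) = (0 9)(1 6)(2 4 7 3) = [9, 6, 4, 2, 7, 5, 1, 3, 8, 0]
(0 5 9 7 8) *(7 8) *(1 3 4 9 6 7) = (0 5 6 7 1 3 4 9 8) = [5, 3, 2, 4, 9, 6, 7, 1, 0, 8]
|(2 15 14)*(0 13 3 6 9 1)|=|(0 13 3 6 9 1)(2 15 14)|=6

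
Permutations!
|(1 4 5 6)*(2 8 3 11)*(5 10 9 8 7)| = 11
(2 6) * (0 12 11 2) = (0 12 11 2 6) = [12, 1, 6, 3, 4, 5, 0, 7, 8, 9, 10, 2, 11]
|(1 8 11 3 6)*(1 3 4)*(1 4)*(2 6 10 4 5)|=6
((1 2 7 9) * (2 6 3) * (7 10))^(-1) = (1 9 7 10 2 3 6) = [0, 9, 3, 6, 4, 5, 1, 10, 8, 7, 2]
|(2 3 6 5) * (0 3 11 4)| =7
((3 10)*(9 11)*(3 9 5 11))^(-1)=(3 9 10)(5 11)=[0, 1, 2, 9, 4, 11, 6, 7, 8, 10, 3, 5]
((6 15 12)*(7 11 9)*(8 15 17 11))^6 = (6 15 7 11)(8 9 17 12) = [0, 1, 2, 3, 4, 5, 15, 11, 9, 17, 10, 6, 8, 13, 14, 7, 16, 12]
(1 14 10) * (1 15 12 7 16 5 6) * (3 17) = (1 14 10 15 12 7 16 5 6)(3 17) = [0, 14, 2, 17, 4, 6, 1, 16, 8, 9, 15, 11, 7, 13, 10, 12, 5, 3]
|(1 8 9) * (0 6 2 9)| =|(0 6 2 9 1 8)| =6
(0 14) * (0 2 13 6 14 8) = (0 8)(2 13 6 14) = [8, 1, 13, 3, 4, 5, 14, 7, 0, 9, 10, 11, 12, 6, 2]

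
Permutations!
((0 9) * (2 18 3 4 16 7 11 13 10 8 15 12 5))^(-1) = (0 9)(2 5 12 15 8 10 13 11 7 16 4 3 18) = [9, 1, 5, 18, 3, 12, 6, 16, 10, 0, 13, 7, 15, 11, 14, 8, 4, 17, 2]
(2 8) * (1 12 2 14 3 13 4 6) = (1 12 2 8 14 3 13 4 6) = [0, 12, 8, 13, 6, 5, 1, 7, 14, 9, 10, 11, 2, 4, 3]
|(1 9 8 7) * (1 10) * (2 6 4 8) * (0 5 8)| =10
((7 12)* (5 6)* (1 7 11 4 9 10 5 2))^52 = (1 12 4 10 6)(2 7 11 9 5) = [0, 12, 7, 3, 10, 2, 1, 11, 8, 5, 6, 9, 4]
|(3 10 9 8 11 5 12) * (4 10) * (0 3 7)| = |(0 3 4 10 9 8 11 5 12 7)| = 10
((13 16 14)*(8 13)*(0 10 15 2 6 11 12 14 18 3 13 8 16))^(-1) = (0 13 3 18 16 14 12 11 6 2 15 10) = [13, 1, 15, 18, 4, 5, 2, 7, 8, 9, 0, 6, 11, 3, 12, 10, 14, 17, 16]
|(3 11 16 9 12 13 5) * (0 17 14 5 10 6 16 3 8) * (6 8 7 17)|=|(0 6 16 9 12 13 10 8)(3 11)(5 7 17 14)|=8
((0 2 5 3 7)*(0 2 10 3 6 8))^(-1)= (0 8 6 5 2 7 3 10)= [8, 1, 7, 10, 4, 2, 5, 3, 6, 9, 0]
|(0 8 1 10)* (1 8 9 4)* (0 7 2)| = 7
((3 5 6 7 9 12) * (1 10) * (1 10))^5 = (3 12 9 7 6 5) = [0, 1, 2, 12, 4, 3, 5, 6, 8, 7, 10, 11, 9]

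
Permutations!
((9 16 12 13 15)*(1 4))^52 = (9 12 15 16 13) = [0, 1, 2, 3, 4, 5, 6, 7, 8, 12, 10, 11, 15, 9, 14, 16, 13]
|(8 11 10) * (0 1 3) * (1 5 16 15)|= 6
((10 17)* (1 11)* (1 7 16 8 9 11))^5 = (10 17) = [0, 1, 2, 3, 4, 5, 6, 7, 8, 9, 17, 11, 12, 13, 14, 15, 16, 10]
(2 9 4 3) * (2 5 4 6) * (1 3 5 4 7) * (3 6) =(1 6 2 9 3 4 5 7) =[0, 6, 9, 4, 5, 7, 2, 1, 8, 3]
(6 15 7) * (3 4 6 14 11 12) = (3 4 6 15 7 14 11 12) = [0, 1, 2, 4, 6, 5, 15, 14, 8, 9, 10, 12, 3, 13, 11, 7]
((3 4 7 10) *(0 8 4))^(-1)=[3, 1, 2, 10, 8, 5, 6, 4, 0, 9, 7]=(0 3 10 7 4 8)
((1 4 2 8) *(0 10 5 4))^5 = (0 8 4 10 1 2 5) = [8, 2, 5, 3, 10, 0, 6, 7, 4, 9, 1]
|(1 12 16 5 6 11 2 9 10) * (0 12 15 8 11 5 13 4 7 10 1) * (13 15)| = |(0 12 16 15 8 11 2 9 1 13 4 7 10)(5 6)| = 26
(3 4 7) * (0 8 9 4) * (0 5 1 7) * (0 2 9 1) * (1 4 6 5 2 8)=(0 1 7 3 2 9 6 5)(4 8)=[1, 7, 9, 2, 8, 0, 5, 3, 4, 6]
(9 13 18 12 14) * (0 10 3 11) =(0 10 3 11)(9 13 18 12 14) =[10, 1, 2, 11, 4, 5, 6, 7, 8, 13, 3, 0, 14, 18, 9, 15, 16, 17, 12]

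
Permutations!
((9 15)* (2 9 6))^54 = (2 15)(6 9) = [0, 1, 15, 3, 4, 5, 9, 7, 8, 6, 10, 11, 12, 13, 14, 2]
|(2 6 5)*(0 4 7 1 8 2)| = 8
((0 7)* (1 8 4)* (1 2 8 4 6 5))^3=(0 7)(1 8)(2 5)(4 6)=[7, 8, 5, 3, 6, 2, 4, 0, 1]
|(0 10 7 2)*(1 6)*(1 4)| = |(0 10 7 2)(1 6 4)| = 12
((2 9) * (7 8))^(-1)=(2 9)(7 8)=[0, 1, 9, 3, 4, 5, 6, 8, 7, 2]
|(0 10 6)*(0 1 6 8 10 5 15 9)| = 4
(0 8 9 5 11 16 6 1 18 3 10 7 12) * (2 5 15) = (0 8 9 15 2 5 11 16 6 1 18 3 10 7 12) = [8, 18, 5, 10, 4, 11, 1, 12, 9, 15, 7, 16, 0, 13, 14, 2, 6, 17, 3]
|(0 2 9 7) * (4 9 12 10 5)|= 8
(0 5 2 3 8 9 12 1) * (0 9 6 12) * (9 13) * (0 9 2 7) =(0 5 7)(1 13 2 3 8 6 12) =[5, 13, 3, 8, 4, 7, 12, 0, 6, 9, 10, 11, 1, 2]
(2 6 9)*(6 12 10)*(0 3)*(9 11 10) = [3, 1, 12, 0, 4, 5, 11, 7, 8, 2, 6, 10, 9] = (0 3)(2 12 9)(6 11 10)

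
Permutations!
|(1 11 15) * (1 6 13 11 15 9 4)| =|(1 15 6 13 11 9 4)| =7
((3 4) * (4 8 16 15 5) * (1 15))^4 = [0, 3, 2, 15, 1, 16, 6, 7, 5, 9, 10, 11, 12, 13, 14, 8, 4] = (1 3 15 8 5 16 4)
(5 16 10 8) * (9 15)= (5 16 10 8)(9 15)= [0, 1, 2, 3, 4, 16, 6, 7, 5, 15, 8, 11, 12, 13, 14, 9, 10]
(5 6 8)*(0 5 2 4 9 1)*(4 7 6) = (0 5 4 9 1)(2 7 6 8) = [5, 0, 7, 3, 9, 4, 8, 6, 2, 1]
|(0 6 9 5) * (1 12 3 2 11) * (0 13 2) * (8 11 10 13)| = |(0 6 9 5 8 11 1 12 3)(2 10 13)| = 9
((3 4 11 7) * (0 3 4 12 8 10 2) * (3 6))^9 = (0 3 8 2 6 12 10) = [3, 1, 6, 8, 4, 5, 12, 7, 2, 9, 0, 11, 10]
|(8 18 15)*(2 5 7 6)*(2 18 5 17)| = |(2 17)(5 7 6 18 15 8)| = 6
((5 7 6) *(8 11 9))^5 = (5 6 7)(8 9 11) = [0, 1, 2, 3, 4, 6, 7, 5, 9, 11, 10, 8]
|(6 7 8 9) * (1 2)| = 4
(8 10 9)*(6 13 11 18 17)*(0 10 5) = (0 10 9 8 5)(6 13 11 18 17) = [10, 1, 2, 3, 4, 0, 13, 7, 5, 8, 9, 18, 12, 11, 14, 15, 16, 6, 17]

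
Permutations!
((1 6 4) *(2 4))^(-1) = [0, 4, 6, 3, 2, 5, 1] = (1 4 2 6)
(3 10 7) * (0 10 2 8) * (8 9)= [10, 1, 9, 2, 4, 5, 6, 3, 0, 8, 7]= (0 10 7 3 2 9 8)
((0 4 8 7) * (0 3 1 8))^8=(8)=[0, 1, 2, 3, 4, 5, 6, 7, 8]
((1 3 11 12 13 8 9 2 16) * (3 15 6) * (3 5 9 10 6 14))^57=(1 15 14 3 11 12 13 8 10 6 5 9 2 16)=[0, 15, 16, 11, 4, 9, 5, 7, 10, 2, 6, 12, 13, 8, 3, 14, 1]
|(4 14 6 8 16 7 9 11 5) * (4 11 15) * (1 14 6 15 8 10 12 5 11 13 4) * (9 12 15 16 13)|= 13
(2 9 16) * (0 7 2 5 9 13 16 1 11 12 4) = (0 7 2 13 16 5 9 1 11 12 4) = [7, 11, 13, 3, 0, 9, 6, 2, 8, 1, 10, 12, 4, 16, 14, 15, 5]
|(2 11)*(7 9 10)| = 6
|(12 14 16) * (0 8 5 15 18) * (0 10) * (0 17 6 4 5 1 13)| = 84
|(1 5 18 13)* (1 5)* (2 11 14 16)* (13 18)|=4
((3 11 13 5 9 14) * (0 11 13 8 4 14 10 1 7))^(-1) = (0 7 1 10 9 5 13 3 14 4 8 11) = [7, 10, 2, 14, 8, 13, 6, 1, 11, 5, 9, 0, 12, 3, 4]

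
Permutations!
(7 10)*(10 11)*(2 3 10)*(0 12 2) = (0 12 2 3 10 7 11) = [12, 1, 3, 10, 4, 5, 6, 11, 8, 9, 7, 0, 2]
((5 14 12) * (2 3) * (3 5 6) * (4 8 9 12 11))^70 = [0, 1, 2, 3, 4, 5, 6, 7, 8, 9, 10, 11, 12, 13, 14] = (14)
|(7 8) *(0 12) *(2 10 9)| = 6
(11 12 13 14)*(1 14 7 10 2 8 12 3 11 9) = (1 14 9)(2 8 12 13 7 10)(3 11) = [0, 14, 8, 11, 4, 5, 6, 10, 12, 1, 2, 3, 13, 7, 9]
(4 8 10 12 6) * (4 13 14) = (4 8 10 12 6 13 14) = [0, 1, 2, 3, 8, 5, 13, 7, 10, 9, 12, 11, 6, 14, 4]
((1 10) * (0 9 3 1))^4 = (0 10 1 3 9) = [10, 3, 2, 9, 4, 5, 6, 7, 8, 0, 1]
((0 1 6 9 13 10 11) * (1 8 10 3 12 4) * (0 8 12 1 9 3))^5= (13)(1 3 6)(8 11 10)= [0, 3, 2, 6, 4, 5, 1, 7, 11, 9, 8, 10, 12, 13]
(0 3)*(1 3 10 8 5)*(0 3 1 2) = (0 10 8 5 2) = [10, 1, 0, 3, 4, 2, 6, 7, 5, 9, 8]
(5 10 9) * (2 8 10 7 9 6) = (2 8 10 6)(5 7 9) = [0, 1, 8, 3, 4, 7, 2, 9, 10, 5, 6]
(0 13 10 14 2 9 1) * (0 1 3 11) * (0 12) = (0 13 10 14 2 9 3 11 12) = [13, 1, 9, 11, 4, 5, 6, 7, 8, 3, 14, 12, 0, 10, 2]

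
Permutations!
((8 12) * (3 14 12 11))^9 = (3 11 8 12 14) = [0, 1, 2, 11, 4, 5, 6, 7, 12, 9, 10, 8, 14, 13, 3]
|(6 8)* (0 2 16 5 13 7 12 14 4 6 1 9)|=|(0 2 16 5 13 7 12 14 4 6 8 1 9)|=13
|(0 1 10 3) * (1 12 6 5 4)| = |(0 12 6 5 4 1 10 3)| = 8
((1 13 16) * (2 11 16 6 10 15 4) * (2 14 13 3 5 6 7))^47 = [0, 13, 15, 7, 3, 2, 11, 10, 8, 9, 16, 4, 12, 6, 5, 1, 14] = (1 13 6 11 4 3 7 10 16 14 5 2 15)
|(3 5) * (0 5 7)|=|(0 5 3 7)|=4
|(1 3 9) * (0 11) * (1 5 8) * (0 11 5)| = |(11)(0 5 8 1 3 9)| = 6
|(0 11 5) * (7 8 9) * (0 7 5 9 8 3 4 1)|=8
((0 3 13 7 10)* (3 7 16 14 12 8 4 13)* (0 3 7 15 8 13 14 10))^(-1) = (0 7 3 10 16 13 12 14 4 8 15) = [7, 1, 2, 10, 8, 5, 6, 3, 15, 9, 16, 11, 14, 12, 4, 0, 13]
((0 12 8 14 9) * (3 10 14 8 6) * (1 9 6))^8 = (14) = [0, 1, 2, 3, 4, 5, 6, 7, 8, 9, 10, 11, 12, 13, 14]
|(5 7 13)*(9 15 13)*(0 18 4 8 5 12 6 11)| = 12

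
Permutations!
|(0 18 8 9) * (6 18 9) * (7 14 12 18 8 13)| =10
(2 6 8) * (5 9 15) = [0, 1, 6, 3, 4, 9, 8, 7, 2, 15, 10, 11, 12, 13, 14, 5] = (2 6 8)(5 9 15)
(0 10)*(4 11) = (0 10)(4 11) = [10, 1, 2, 3, 11, 5, 6, 7, 8, 9, 0, 4]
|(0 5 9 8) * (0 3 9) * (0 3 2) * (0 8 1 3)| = 6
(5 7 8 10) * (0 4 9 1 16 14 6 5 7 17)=[4, 16, 2, 3, 9, 17, 5, 8, 10, 1, 7, 11, 12, 13, 6, 15, 14, 0]=(0 4 9 1 16 14 6 5 17)(7 8 10)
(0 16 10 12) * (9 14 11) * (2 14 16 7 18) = (0 7 18 2 14 11 9 16 10 12) = [7, 1, 14, 3, 4, 5, 6, 18, 8, 16, 12, 9, 0, 13, 11, 15, 10, 17, 2]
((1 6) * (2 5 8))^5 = (1 6)(2 8 5) = [0, 6, 8, 3, 4, 2, 1, 7, 5]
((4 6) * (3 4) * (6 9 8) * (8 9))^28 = [0, 1, 2, 3, 4, 5, 6, 7, 8, 9] = (9)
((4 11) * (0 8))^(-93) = (0 8)(4 11) = [8, 1, 2, 3, 11, 5, 6, 7, 0, 9, 10, 4]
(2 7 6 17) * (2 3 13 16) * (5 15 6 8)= (2 7 8 5 15 6 17 3 13 16)= [0, 1, 7, 13, 4, 15, 17, 8, 5, 9, 10, 11, 12, 16, 14, 6, 2, 3]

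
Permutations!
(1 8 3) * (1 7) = (1 8 3 7) = [0, 8, 2, 7, 4, 5, 6, 1, 3]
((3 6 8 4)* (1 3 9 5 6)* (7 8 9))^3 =[0, 3, 2, 1, 4, 5, 6, 7, 8, 9] =(9)(1 3)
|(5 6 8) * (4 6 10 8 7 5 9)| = 7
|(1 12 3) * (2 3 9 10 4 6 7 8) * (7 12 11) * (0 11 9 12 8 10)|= 11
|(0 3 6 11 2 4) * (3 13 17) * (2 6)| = 6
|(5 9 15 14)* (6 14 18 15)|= |(5 9 6 14)(15 18)|= 4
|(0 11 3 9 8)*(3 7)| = 6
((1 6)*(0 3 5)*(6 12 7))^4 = (12)(0 3 5) = [3, 1, 2, 5, 4, 0, 6, 7, 8, 9, 10, 11, 12]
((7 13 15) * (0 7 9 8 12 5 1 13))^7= (15)(0 7)= [7, 1, 2, 3, 4, 5, 6, 0, 8, 9, 10, 11, 12, 13, 14, 15]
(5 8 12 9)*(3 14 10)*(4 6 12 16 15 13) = (3 14 10)(4 6 12 9 5 8 16 15 13) = [0, 1, 2, 14, 6, 8, 12, 7, 16, 5, 3, 11, 9, 4, 10, 13, 15]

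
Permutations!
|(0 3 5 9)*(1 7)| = |(0 3 5 9)(1 7)| = 4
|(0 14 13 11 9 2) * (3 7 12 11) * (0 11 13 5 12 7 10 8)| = |(0 14 5 12 13 3 10 8)(2 11 9)| = 24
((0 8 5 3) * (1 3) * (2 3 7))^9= (0 5 7 3 8 1 2)= [5, 2, 0, 8, 4, 7, 6, 3, 1]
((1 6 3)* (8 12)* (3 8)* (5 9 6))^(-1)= (1 3 12 8 6 9 5)= [0, 3, 2, 12, 4, 1, 9, 7, 6, 5, 10, 11, 8]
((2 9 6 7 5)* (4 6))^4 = [0, 1, 7, 3, 2, 6, 9, 4, 8, 5] = (2 7 4)(5 6 9)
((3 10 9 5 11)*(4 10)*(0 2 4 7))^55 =(0 2 4 10 9 5 11 3 7) =[2, 1, 4, 7, 10, 11, 6, 0, 8, 5, 9, 3]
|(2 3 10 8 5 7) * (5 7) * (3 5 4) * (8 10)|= 6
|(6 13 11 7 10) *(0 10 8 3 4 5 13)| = 21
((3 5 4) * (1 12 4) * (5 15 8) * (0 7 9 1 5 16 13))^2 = (0 9 12 3 8 13 7 1 4 15 16) = [9, 4, 2, 8, 15, 5, 6, 1, 13, 12, 10, 11, 3, 7, 14, 16, 0]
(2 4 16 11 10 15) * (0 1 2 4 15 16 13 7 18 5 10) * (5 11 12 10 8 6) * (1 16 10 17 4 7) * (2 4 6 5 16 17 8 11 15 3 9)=(0 17 6 16 12 8 5 11)(1 4 13)(2 3 9)(7 18 15)=[17, 4, 3, 9, 13, 11, 16, 18, 5, 2, 10, 0, 8, 1, 14, 7, 12, 6, 15]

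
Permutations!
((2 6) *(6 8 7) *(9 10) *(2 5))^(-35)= (9 10)= [0, 1, 2, 3, 4, 5, 6, 7, 8, 10, 9]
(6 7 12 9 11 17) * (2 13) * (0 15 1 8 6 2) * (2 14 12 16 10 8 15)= (0 2 13)(1 15)(6 7 16 10 8)(9 11 17 14 12)= [2, 15, 13, 3, 4, 5, 7, 16, 6, 11, 8, 17, 9, 0, 12, 1, 10, 14]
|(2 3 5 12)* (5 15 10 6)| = 7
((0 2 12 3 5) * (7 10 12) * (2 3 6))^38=(0 5 3)(2 12 7 6 10)=[5, 1, 12, 0, 4, 3, 10, 6, 8, 9, 2, 11, 7]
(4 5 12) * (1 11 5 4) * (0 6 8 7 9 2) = (0 6 8 7 9 2)(1 11 5 12) = [6, 11, 0, 3, 4, 12, 8, 9, 7, 2, 10, 5, 1]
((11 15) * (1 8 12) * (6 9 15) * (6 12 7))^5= (1 15 7 12 9 8 11 6)= [0, 15, 2, 3, 4, 5, 1, 12, 11, 8, 10, 6, 9, 13, 14, 7]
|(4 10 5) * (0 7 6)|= 3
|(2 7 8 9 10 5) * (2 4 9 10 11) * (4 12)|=|(2 7 8 10 5 12 4 9 11)|=9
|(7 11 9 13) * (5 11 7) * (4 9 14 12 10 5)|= 15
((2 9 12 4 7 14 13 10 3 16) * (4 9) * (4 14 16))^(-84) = (2 3)(4 14)(7 13)(10 16) = [0, 1, 3, 2, 14, 5, 6, 13, 8, 9, 16, 11, 12, 7, 4, 15, 10]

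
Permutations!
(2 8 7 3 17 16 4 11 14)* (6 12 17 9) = (2 8 7 3 9 6 12 17 16 4 11 14) = [0, 1, 8, 9, 11, 5, 12, 3, 7, 6, 10, 14, 17, 13, 2, 15, 4, 16]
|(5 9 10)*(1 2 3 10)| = 6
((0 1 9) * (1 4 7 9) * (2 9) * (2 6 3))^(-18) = (0 6 9 7 2 4 3) = [6, 1, 4, 0, 3, 5, 9, 2, 8, 7]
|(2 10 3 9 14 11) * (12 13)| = |(2 10 3 9 14 11)(12 13)| = 6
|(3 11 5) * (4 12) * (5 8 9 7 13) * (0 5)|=8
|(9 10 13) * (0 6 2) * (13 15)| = 12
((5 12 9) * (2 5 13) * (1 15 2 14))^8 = (15) = [0, 1, 2, 3, 4, 5, 6, 7, 8, 9, 10, 11, 12, 13, 14, 15]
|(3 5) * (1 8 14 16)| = 4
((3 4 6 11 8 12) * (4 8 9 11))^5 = (3 12 8)(4 6)(9 11) = [0, 1, 2, 12, 6, 5, 4, 7, 3, 11, 10, 9, 8]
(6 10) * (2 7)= [0, 1, 7, 3, 4, 5, 10, 2, 8, 9, 6]= (2 7)(6 10)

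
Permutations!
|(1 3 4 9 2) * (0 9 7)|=7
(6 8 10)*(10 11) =[0, 1, 2, 3, 4, 5, 8, 7, 11, 9, 6, 10] =(6 8 11 10)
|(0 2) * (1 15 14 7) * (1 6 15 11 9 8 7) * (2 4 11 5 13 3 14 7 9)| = |(0 4 11 2)(1 5 13 3 14)(6 15 7)(8 9)| = 60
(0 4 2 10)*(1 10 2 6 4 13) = [13, 10, 2, 3, 6, 5, 4, 7, 8, 9, 0, 11, 12, 1] = (0 13 1 10)(4 6)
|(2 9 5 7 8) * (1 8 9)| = |(1 8 2)(5 7 9)| = 3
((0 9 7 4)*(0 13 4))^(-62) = (13)(0 9 7) = [9, 1, 2, 3, 4, 5, 6, 0, 8, 7, 10, 11, 12, 13]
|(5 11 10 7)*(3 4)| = 4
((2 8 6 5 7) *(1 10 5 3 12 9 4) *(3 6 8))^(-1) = (1 4 9 12 3 2 7 5 10) = [0, 4, 7, 2, 9, 10, 6, 5, 8, 12, 1, 11, 3]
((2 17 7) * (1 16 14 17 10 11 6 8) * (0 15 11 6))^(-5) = [15, 7, 1, 3, 4, 5, 14, 8, 17, 9, 16, 0, 12, 13, 10, 11, 2, 6] = (0 15 11)(1 7 8 17 6 14 10 16 2)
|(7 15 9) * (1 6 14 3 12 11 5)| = |(1 6 14 3 12 11 5)(7 15 9)| = 21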